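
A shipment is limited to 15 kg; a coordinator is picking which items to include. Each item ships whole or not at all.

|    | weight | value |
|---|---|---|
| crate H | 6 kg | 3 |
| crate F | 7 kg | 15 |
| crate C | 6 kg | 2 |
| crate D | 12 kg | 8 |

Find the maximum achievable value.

This is a 0-1 knapsack instance.
Take crate H and crate F: weight 6 + 7 = 13 ≤ 15, value 3 + 15 = 18.
No other feasible combination does better.

18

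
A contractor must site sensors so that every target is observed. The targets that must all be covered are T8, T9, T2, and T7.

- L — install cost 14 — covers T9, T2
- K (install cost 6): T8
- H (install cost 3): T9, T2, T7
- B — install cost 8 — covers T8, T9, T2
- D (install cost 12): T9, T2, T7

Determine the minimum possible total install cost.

9

This is a weighted set-cover instance.
Choose K and H: together they cover T8, T9, T2, T7 — every target.
Total install cost: 6 + 3 = 9.
No cover costs less than 9.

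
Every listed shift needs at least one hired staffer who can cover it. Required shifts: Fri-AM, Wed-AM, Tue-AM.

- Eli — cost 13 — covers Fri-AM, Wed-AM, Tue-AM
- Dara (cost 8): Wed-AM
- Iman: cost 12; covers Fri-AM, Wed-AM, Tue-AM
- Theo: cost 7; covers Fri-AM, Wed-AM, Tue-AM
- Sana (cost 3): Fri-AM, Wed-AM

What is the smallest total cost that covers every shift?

7

This is a weighted set-cover instance.
The greedy cost-per-new-shift heuristic would pick Sana and Theo for 10, but a cheaper cover exists.
Theo alone covers Fri-AM, Wed-AM, Tue-AM — every shift.
Total cost: 7.
No cover costs less than 7.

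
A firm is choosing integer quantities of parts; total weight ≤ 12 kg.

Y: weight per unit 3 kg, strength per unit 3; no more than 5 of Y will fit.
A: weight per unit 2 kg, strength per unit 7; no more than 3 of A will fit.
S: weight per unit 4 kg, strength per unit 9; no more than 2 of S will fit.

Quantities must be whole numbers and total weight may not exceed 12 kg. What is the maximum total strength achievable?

This is a bounded integer knapsack.
3×A and 1×S: weight 10 ≤ 12, strength 3·7 + 1·9 = 30.
2×A and 2×S: weight 12 ≤ 12, strength 2·7 + 2·9 = 32.
Best is 32.

32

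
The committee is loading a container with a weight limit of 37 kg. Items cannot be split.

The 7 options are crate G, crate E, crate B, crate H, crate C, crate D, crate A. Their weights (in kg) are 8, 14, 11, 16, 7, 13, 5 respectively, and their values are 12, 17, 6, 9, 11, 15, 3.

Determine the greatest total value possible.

This is a 0-1 knapsack instance.
Allowing fractional choices, the relaxed optimum would be about 49.2, but items are indivisible.
crate E + crate C + crate D: weight 14 + 7 + 13 = 34 ≤ 37, value 17 + 11 + 15 = 43.
crate G + crate E + crate C + crate A: weight 8 + 14 + 7 + 5 = 34 ≤ 37, value 12 + 17 + 11 + 3 = 43.
crate G + crate E + crate D: weight 8 + 14 + 13 = 35 ≤ 37, value 12 + 17 + 15 = 44.
Best is crate G, crate E, and crate D with total value 44.

44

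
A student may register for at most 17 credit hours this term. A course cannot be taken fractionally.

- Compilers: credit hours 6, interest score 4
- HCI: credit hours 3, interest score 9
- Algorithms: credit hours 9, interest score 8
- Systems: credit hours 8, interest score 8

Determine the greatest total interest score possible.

Allowing fractional choices, the relaxed optimum would be about 22.3, but courses are indivisible.
Compilers + HCI + Systems: credit hours 6 + 3 + 8 = 17 ≤ 17, interest score 4 + 9 + 8 = 21.
HCI + Systems: credit hours 3 + 8 = 11 ≤ 17, interest score 9 + 8 = 17.
Best is Compilers, HCI, and Systems with total interest score 21.

21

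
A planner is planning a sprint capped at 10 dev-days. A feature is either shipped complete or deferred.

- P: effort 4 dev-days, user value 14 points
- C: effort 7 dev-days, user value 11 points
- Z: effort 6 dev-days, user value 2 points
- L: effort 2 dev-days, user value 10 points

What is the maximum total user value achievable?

Allowing fractional choices, the relaxed optimum would be about 30.3, but features are indivisible.
C + L: effort 7 + 2 = 9 ≤ 10, user value 11 + 10 = 21.
P + Z: effort 4 + 6 = 10 ≤ 10, user value 14 + 2 = 16.
P + L: effort 4 + 2 = 6 ≤ 10, user value 14 + 10 = 24.
Best is P and L with total user value 24.

24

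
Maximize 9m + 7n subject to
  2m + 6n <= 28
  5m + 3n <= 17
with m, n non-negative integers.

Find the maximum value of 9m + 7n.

The continuous relaxation peaks at (0.75, 4.42) with value 37.67; rounding to a feasible lattice point costs some objective.
(m,n)=(1,4): 2·1+6·4=26≤28, 5·1+3·4=17≤17, objective 37.
(m,n)=(1,3): 2·1+6·3=20≤28, 5·1+3·3=14≤17, objective 30.
(m,n)=(0,4): 2·0+6·4=24≤28, 5·0+3·4=12≤17, objective 28.
The best lattice point is (1,4), giving 37.

37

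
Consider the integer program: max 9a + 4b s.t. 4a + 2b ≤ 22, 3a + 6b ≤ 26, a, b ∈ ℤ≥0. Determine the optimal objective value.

49

Relaxing integrality, the LP optimum is 49.50 at (a,b) = (5.5, 0), which is not an integer point.
(a,b)=(5,1): 4·5+2·1=22≤22, 3·5+6·1=21≤26, objective 49.
(a,b)=(5,0): 4·5+2·0=20≤22, 3·5+6·0=15≤26, objective 45.
(a,b)=(4,2): 4·4+2·2=20≤22, 3·4+6·2=24≤26, objective 44.
Maximum is 49 at (a,b)=(5,1).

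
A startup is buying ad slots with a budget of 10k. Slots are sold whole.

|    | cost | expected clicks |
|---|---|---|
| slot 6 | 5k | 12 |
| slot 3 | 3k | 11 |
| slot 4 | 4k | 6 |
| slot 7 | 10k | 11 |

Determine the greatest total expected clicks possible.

Allowing fractional choices, the relaxed optimum would be about 26.0, but ad slots are indivisible.
slot 6 + slot 4: cost 5 + 4 = 9 ≤ 10, expected clicks 12 + 6 = 18.
slot 3 + slot 4: cost 3 + 4 = 7 ≤ 10, expected clicks 11 + 6 = 17.
slot 6 + slot 3: cost 5 + 3 = 8 ≤ 10, expected clicks 12 + 11 = 23.
Best is slot 6 and slot 3 with total expected clicks 23.

23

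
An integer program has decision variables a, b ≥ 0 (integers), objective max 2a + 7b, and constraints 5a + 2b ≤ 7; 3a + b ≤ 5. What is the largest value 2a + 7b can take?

21

The continuous relaxation peaks at (0, 3.5) with value 24.50; rounding to a feasible lattice point costs some objective.
(a,b)=(0,3): 5·0+2·3=6≤7, 3·0+1·3=3≤5, objective 21.
(a,b)=(0,2): 5·0+2·2=4≤7, 3·0+1·2=2≤5, objective 14.
No feasible integer point exceeds 21.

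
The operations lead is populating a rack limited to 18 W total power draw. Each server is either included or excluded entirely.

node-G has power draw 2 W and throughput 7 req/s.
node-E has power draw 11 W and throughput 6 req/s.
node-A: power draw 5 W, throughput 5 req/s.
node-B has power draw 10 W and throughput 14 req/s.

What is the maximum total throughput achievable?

Allowing fractional choices, the relaxed optimum would be about 26.5, but servers are indivisible.
node-A + node-B: power draw 5 + 10 = 15 ≤ 18, throughput 5 + 14 = 19.
node-G + node-A + node-B: power draw 2 + 5 + 10 = 17 ≤ 18, throughput 7 + 5 + 14 = 26.
node-G + node-B: power draw 2 + 10 = 12 ≤ 18, throughput 7 + 14 = 21.
Best is node-G, node-A, and node-B with total throughput 26.

26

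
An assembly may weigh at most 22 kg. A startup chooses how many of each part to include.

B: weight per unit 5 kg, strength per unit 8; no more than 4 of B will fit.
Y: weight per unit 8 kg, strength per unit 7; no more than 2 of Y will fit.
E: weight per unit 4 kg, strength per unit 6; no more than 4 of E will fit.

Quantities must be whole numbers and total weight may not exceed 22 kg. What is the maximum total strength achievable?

34

This is a bounded integer knapsack.
1×B and 4×E: weight 21 ≤ 22, strength 1·8 + 4·6 = 32.
2×B and 3×E: weight 22 ≤ 22, strength 2·8 + 3·6 = 34.
Best is 34.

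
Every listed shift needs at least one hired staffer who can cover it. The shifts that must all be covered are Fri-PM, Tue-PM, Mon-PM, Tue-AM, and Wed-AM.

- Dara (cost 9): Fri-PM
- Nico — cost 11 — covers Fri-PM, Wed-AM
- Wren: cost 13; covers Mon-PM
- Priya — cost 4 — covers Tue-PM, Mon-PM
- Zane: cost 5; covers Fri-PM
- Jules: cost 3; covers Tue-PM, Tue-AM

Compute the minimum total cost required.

18

This is a weighted set-cover instance.
The greedy cost-per-new-shift heuristic would pick Jules, Priya, Zane, and Nico for 23, but a cheaper cover exists.
Choose Nico, Priya, and Jules: together they cover Fri-PM, Tue-PM, Mon-PM, Tue-AM, Wed-AM — every shift.
Total cost: 11 + 4 + 3 = 18.
No cover costs less than 18.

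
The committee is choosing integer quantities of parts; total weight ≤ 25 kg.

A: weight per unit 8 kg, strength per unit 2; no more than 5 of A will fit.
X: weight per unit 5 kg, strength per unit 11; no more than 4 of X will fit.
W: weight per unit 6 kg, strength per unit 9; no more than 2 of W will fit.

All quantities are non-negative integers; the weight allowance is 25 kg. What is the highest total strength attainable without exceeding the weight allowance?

44

X has the best ratio (11/5); taking only X gives at most 4×11 = 44 (stopped by the supply cap of 4).
Optimal: 4×X: weight 20 ≤ 25, strength 4·11 = 44.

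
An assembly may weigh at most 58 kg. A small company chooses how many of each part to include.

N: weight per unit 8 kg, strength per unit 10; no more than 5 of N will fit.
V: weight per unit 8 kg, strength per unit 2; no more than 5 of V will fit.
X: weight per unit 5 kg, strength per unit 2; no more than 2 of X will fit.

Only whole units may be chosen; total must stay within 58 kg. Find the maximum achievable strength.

56

This is a bounded integer knapsack.
5×N and 2×X: weight 50 ≤ 58, strength 5·10 + 2·2 = 54.
5×N, 1×V, and 2×X: weight 58 ≤ 58, strength 5·10 + 1·2 + 2·2 = 56.
Best is 56.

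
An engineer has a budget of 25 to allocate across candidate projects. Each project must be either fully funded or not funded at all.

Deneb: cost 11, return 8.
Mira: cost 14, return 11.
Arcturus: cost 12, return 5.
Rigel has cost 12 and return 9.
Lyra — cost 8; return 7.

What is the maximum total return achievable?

Mira + Lyra: cost 14 + 8 = 22 ≤ 25, return 11 + 7 = 18.
Deneb + Rigel: cost 11 + 12 = 23 ≤ 25, return 8 + 9 = 17.
Deneb + Mira: cost 11 + 14 = 25 ≤ 25, return 8 + 11 = 19.
Best is Deneb and Mira with total return 19.

19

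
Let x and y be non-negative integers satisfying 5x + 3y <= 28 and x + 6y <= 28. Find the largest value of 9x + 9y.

(x,y)=(3,4): 5·3+3·4=27≤28, 1·3+6·4=27≤28, objective 63.
(x,y)=(2,4): 5·2+3·4=22≤28, 1·2+6·4=26≤28, objective 54.
(x,y)=(3,3): 5·3+3·3=24≤28, 1·3+6·3=21≤28, objective 54.
Maximum is 63 at (x,y)=(3,4).

63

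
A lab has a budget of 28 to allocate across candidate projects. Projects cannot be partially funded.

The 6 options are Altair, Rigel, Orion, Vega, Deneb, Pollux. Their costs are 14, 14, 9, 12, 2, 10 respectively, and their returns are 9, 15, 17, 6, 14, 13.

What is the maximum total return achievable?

46

Allowing fractional choices, the relaxed optimum would be about 51.5, but projects are indivisible.
Orion + Deneb + Pollux: cost 9 + 2 + 10 = 21 ≤ 28, return 17 + 14 + 13 = 44.
Rigel + Deneb + Pollux: cost 14 + 2 + 10 = 26 ≤ 28, return 15 + 14 + 13 = 42.
Rigel + Orion + Deneb: cost 14 + 9 + 2 = 25 ≤ 28, return 15 + 17 + 14 = 46.
Best is Rigel, Orion, and Deneb with total return 46.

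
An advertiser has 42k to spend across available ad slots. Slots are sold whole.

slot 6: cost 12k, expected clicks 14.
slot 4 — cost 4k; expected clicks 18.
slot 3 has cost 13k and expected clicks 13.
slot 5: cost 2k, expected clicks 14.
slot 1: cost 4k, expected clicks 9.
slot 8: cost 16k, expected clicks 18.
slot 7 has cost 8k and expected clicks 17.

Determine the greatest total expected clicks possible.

Take slot 6, slot 4, slot 5, slot 8, and slot 7: cost 12 + 4 + 2 + 16 + 8 = 42 ≤ 42, expected clicks 14 + 18 + 14 + 18 + 17 = 81.
No other feasible combination does better.

81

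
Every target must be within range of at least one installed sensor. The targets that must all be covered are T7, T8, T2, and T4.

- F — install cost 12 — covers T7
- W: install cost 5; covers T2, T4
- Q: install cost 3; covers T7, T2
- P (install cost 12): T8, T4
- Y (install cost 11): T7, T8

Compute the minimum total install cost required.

15

The greedy cost-per-new-target heuristic would pick Q, W, and Y for 19, but a cheaper cover exists.
Choose Q and P: together they cover T7, T8, T2, T4 — every target.
Total install cost: 3 + 12 = 15.
No cover costs less than 15.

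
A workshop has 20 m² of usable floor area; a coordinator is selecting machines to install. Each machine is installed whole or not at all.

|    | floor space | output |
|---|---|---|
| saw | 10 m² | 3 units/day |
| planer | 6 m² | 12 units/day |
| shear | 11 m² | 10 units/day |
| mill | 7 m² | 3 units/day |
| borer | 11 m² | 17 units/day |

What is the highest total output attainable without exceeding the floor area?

29

Allowing fractional choices, the relaxed optimum would be about 31.7, but machines are indivisible.
planer + borer: floor space 6 + 11 = 17 ≤ 20, output 12 + 17 = 29.
planer + shear: floor space 6 + 11 = 17 ≤ 20, output 12 + 10 = 22.
Best is planer and borer with total output 29.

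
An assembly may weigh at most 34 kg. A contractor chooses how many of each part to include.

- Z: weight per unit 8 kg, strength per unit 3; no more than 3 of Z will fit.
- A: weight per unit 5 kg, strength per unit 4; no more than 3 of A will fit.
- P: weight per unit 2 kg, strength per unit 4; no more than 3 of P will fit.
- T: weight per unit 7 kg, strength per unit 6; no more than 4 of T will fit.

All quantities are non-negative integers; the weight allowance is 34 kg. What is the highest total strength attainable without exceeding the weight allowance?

This is a bounded integer knapsack.
3×P and 4×T: weight 34 ≤ 34, strength 3·4 + 4·6 = 36.
1×A, 3×P, and 3×T: weight 32 ≤ 34, strength 1·4 + 3·4 + 3·6 = 34.
Best is 36.

36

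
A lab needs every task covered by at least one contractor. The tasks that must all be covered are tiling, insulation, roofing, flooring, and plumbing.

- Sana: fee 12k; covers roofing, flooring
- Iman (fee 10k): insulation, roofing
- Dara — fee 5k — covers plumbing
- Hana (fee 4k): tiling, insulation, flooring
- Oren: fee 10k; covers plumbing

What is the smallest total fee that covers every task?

Choose Iman, Dara, and Hana: together they cover tiling, insulation, roofing, flooring, plumbing — every task.
Total fee: 10 + 5 + 4 = 19.
No cover costs less than 19.

19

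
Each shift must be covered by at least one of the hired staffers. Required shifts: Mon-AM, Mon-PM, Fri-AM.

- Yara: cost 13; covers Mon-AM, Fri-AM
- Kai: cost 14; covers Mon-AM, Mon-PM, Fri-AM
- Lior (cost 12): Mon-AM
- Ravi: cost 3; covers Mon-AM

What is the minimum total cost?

Kai alone covers Mon-AM, Mon-PM, Fri-AM — every shift.
Total cost: 14.

14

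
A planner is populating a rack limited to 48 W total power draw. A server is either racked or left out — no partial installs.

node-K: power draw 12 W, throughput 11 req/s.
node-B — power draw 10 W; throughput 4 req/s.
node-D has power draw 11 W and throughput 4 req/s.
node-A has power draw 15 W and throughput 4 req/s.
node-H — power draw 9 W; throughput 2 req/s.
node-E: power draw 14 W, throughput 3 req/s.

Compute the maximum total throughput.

node-K + node-B + node-D + node-A: power draw 12 + 10 + 11 + 15 = 48 ≤ 48, throughput 11 + 4 + 4 + 4 = 23.
node-K + node-B + node-D + node-E: power draw 12 + 10 + 11 + 14 = 47 ≤ 48, throughput 11 + 4 + 4 + 3 = 22.
Best is node-K, node-B, node-D, and node-A with total throughput 23.

23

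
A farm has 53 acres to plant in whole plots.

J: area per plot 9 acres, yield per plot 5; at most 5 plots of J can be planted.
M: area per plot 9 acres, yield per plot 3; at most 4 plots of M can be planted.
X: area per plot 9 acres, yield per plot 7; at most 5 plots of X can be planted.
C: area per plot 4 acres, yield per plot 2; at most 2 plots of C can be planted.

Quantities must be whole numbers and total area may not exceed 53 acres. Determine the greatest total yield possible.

Take 5×X and 2×C: area 53 ≤ 53, yield 5·7 + 2·2 = 39.
X has the best ratio (7/9) and is taken to its limit of 5; remaining capacity is filled optimally with the others.

39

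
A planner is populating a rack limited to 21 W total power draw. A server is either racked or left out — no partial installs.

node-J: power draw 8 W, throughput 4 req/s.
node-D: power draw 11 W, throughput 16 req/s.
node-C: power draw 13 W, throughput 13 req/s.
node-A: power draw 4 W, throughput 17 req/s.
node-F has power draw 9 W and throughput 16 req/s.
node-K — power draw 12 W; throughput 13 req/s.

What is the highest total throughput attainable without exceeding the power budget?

37

Take node-J, node-A, and node-F: power draw 8 + 4 + 9 = 21 ≤ 21, throughput 4 + 17 + 16 = 37.
No other feasible combination does better.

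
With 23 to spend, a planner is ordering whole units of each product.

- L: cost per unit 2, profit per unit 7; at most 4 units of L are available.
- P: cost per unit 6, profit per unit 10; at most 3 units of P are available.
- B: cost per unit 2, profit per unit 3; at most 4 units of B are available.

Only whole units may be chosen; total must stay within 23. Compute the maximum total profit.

51

This is a bounded integer knapsack.
Take 4×L, 2×P, and 1×B: cost 22 ≤ 23, profit 4·7 + 2·10 + 1·3 = 51.
L has the best ratio (7/2) and is taken to its limit of 4; remaining capacity is filled optimally with the others.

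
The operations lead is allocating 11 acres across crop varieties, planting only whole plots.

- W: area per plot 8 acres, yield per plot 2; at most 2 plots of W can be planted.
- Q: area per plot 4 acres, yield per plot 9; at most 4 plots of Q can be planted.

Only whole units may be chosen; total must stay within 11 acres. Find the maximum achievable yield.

2×Q: area 8 ≤ 11, yield 2·9 = 18.
1×Q: area 4 ≤ 11, yield 1·9 = 9.
Best is 18.

18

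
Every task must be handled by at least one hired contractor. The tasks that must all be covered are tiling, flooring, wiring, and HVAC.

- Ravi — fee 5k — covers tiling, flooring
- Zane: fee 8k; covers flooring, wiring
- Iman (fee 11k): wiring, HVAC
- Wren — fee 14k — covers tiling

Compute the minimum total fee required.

Choose Ravi and Iman: together they cover tiling, flooring, wiring, HVAC — every task.
Total fee: 5 + 11 = 16.
No cover costs less than 16.

16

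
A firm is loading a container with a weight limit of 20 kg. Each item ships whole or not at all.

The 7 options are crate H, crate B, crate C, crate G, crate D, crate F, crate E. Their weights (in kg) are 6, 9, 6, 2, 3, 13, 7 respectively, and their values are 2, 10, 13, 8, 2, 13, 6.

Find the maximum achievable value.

33

This is an integer program with binary decision variables.
Take crate B, crate C, crate G, and crate D: weight 9 + 6 + 2 + 3 = 20 ≤ 20, value 10 + 13 + 8 + 2 = 33.
No other feasible combination does better.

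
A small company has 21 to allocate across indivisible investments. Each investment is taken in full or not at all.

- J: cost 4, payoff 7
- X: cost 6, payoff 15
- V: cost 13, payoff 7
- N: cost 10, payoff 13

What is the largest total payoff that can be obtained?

Take J, X, and N: cost 4 + 6 + 10 = 20 ≤ 21, payoff 7 + 15 + 13 = 35.
No other feasible combination does better.

35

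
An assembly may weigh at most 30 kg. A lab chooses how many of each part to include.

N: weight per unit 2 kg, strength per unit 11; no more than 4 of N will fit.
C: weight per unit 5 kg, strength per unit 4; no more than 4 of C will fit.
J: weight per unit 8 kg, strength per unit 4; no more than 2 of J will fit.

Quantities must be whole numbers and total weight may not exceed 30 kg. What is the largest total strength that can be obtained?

4×N and 4×C: weight 28 ≤ 30, strength 4·11 + 4·4 = 60.
4×N, 1×C, and 2×J: weight 29 ≤ 30, strength 4·11 + 1·4 + 2·4 = 56.
Best is 60.

60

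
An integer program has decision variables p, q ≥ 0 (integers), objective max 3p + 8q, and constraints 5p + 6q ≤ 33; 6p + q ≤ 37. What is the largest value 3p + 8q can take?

40

The continuous relaxation peaks at (0, 5.5) with value 44.00; rounding to a feasible lattice point costs some objective.
(p,q)=(0,5): 5·0+6·5=30≤33, 6·0+1·5=5≤37, objective 40.
(p,q)=(1,4): 5·1+6·4=29≤33, 6·1+1·4=10≤37, objective 35.
(p,q)=(0,4): 5·0+6·4=24≤33, 6·0+1·4=4≤37, objective 32.
No feasible integer point exceeds 40.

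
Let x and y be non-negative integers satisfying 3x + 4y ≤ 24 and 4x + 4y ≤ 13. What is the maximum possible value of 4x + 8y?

24

The continuous relaxation peaks at (0, 3.25) with value 26.00; rounding to a feasible lattice point costs some objective.
(x,y)=(0,3): 3·0+4·3=12≤24, 4·0+4·3=12≤13, objective 24.
(x,y)=(1,2): 3·1+4·2=11≤24, 4·1+4·2=12≤13, objective 20.
(x,y)=(0,2): 3·0+4·2=8≤24, 4·0+4·2=8≤13, objective 16.
No feasible integer point exceeds 24.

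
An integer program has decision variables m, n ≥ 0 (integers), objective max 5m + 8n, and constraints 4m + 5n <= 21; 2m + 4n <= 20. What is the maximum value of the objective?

(m,n)=(0,4) is feasible, giving 32.
(m,n)=(1,3) is feasible, giving 29.
(m,n)=(0,3) is feasible, giving 24.
The best lattice point is (0,4), giving 32.

32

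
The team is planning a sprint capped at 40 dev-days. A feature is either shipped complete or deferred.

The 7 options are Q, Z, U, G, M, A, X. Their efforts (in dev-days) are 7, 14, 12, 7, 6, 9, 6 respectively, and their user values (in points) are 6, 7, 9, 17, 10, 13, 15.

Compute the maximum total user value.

64

Take U, G, M, A, and X: effort 12 + 7 + 6 + 9 + 6 = 40 ≤ 40, user value 9 + 17 + 10 + 13 + 15 = 64.
No other feasible combination does better.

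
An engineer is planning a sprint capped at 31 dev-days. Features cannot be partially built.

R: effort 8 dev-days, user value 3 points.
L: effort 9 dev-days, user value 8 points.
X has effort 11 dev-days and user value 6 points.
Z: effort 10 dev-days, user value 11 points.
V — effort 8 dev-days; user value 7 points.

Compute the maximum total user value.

26

Allowing fractional choices, the relaxed optimum would be about 28.2, but features are indivisible.
L + Z + V: effort 9 + 10 + 8 = 27 ≤ 31, user value 8 + 11 + 7 = 26.
L + X + Z: effort 9 + 11 + 10 = 30 ≤ 31, user value 8 + 6 + 11 = 25.
Best is L, Z, and V with total user value 26.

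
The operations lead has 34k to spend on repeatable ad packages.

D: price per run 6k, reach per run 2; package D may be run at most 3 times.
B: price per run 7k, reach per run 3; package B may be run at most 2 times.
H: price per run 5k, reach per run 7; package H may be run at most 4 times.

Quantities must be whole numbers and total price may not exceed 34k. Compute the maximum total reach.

34

This is a bounded integer knapsack.
H has the best ratio (7/5); taking only H gives at most 4×7 = 28 (stopped by the supply cap of 4).
Mixing does better — 2×B and 4×H: price 34 ≤ 34, reach 2·3 + 4·7 = 34.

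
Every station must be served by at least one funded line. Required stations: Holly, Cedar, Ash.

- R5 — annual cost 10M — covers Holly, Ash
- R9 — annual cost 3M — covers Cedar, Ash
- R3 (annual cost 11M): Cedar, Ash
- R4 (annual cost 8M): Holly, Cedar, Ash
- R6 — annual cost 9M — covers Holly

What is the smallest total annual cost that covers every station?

This is a weighted set-cover instance.
The greedy cost-per-new-station heuristic would pick R9 and R4 for 11, but a cheaper cover exists.
R4 alone covers Holly, Cedar, Ash — every station.
Total annual cost: 8.
No cover costs less than 8.

8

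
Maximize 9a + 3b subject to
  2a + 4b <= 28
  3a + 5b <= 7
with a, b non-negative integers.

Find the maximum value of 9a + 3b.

18

(a,b)=(2,0) is feasible, giving 18.
(a,b)=(1,0) is feasible, giving 9.
The best lattice point is (2,0), giving 18.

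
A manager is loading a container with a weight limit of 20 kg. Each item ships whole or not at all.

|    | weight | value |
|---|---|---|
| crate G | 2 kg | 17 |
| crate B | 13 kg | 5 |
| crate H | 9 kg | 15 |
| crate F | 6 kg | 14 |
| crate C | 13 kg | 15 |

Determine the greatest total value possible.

Allowing fractional choices, the relaxed optimum would be about 49.5, but items are indivisible.
crate G + crate H: weight 2 + 9 = 11 ≤ 20, value 17 + 15 = 32.
crate G + crate C: weight 2 + 13 = 15 ≤ 20, value 17 + 15 = 32.
crate G + crate H + crate F: weight 2 + 9 + 6 = 17 ≤ 20, value 17 + 15 + 14 = 46.
Best is crate G, crate H, and crate F with total value 46.

46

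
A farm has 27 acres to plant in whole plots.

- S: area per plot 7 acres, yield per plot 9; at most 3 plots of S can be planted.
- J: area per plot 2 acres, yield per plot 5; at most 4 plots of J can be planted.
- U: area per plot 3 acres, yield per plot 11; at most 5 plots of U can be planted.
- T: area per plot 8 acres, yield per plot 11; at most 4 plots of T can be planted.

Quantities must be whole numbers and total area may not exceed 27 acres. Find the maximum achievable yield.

This is a bounded integer knapsack.
U has the best ratio (11/3); taking only U gives at most 5×11 = 55 (stopped by the supply cap of 5).
Mixing does better — 2×J, 5×U, and 1×T: area 27 ≤ 27, yield 2·5 + 5·11 + 1·11 = 76.

76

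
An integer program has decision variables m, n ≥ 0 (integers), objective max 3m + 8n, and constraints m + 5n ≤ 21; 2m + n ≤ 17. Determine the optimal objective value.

The continuous relaxation peaks at (7.11, 2.78) with value 43.56; rounding to a feasible lattice point costs some objective.
(m,n)=(6,3): 1·6+5·3=21≤21, 2·6+1·3=15≤17, objective 42.
(m,n)=(5,3): 1·5+5·3=20≤21, 2·5+1·3=13≤17, objective 39.
(m,n)=(7,2): 1·7+5·2=17≤21, 2·7+1·2=16≤17, objective 37.
The best lattice point is (6,3), giving 42.

42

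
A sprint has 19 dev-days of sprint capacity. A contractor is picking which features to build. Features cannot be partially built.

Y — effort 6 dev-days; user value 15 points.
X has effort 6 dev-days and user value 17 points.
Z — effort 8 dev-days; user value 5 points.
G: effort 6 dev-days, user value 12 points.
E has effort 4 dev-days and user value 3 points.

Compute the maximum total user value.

44

Treat it as a binary knapsack problem.
Take Y, X, and G: effort 6 + 6 + 6 = 18 ≤ 19, user value 15 + 17 + 12 = 44.
No other feasible combination does better.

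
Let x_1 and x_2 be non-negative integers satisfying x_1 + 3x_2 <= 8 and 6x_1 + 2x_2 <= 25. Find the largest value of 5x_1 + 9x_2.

28

Relaxing integrality, the LP optimum is 31.38 at (x_1,x_2) = (3.69, 1.44), which is not an integer point.
(x_1,x_2)=(2,2): 1·2+3·2=8≤8, 6·2+2·2=16≤25, objective 28.
(x_1,x_2)=(3,1): 1·3+3·1=6≤8, 6·3+2·1=20≤25, objective 24.
(x_1,x_2)=(1,2): 1·1+3·2=7≤8, 6·1+2·2=10≤25, objective 23.
(x_1,x_2)=(4,0): 1·4+3·0=4≤8, 6·4+2·0=24≤25, objective 20.
No feasible integer point exceeds 28.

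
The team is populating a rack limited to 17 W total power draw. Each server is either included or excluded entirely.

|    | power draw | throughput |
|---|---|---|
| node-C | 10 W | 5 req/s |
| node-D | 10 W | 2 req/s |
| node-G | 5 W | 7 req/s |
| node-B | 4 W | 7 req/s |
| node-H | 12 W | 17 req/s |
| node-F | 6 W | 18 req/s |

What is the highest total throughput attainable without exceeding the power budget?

Allowing fractional choices, the relaxed optimum would be about 34.9, but servers are indivisible.
node-B + node-F: power draw 4 + 6 = 10 ≤ 17, throughput 7 + 18 = 25.
node-G + node-B + node-F: power draw 5 + 4 + 6 = 15 ≤ 17, throughput 7 + 7 + 18 = 32.
node-G + node-F: power draw 5 + 6 = 11 ≤ 17, throughput 7 + 18 = 25.
Best is node-G, node-B, and node-F with total throughput 32.

32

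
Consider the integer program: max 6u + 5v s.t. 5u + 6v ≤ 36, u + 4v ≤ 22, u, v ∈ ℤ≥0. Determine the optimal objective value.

The continuous relaxation peaks at (7.2, 0) with value 43.20; rounding to a feasible lattice point costs some objective.
(u,v)=(7,0) is feasible, giving 42.
(u,v)=(6,1) is feasible, giving 41.
(u,v)=(6,0) is feasible, giving 36.
Maximum is 42 at (u,v)=(7,0).

42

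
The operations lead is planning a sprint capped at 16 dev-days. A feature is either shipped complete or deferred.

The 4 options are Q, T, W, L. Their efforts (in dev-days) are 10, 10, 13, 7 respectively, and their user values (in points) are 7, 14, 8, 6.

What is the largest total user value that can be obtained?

Take T: effort 10 ≤ 16, user value 14.
No other feasible combination does better.

14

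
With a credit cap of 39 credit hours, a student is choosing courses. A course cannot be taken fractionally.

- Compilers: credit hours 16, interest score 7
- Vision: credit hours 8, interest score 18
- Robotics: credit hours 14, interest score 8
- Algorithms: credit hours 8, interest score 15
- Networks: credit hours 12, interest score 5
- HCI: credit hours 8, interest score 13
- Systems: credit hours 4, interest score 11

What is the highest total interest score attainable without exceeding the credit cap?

Treat it as a binary knapsack problem.
Allowing fractional choices, the relaxed optimum would be about 63.3, but courses are indivisible.
Vision + Algorithms + HCI + Systems: credit hours 8 + 8 + 8 + 4 = 28 ≤ 39, interest score 18 + 15 + 13 + 11 = 57.
Vision + Robotics + Algorithms + HCI: credit hours 8 + 14 + 8 + 8 = 38 ≤ 39, interest score 18 + 8 + 15 + 13 = 54.
Vision + Robotics + Algorithms + Systems: credit hours 8 + 14 + 8 + 4 = 34 ≤ 39, interest score 18 + 8 + 15 + 11 = 52.
Best is Vision, Algorithms, HCI, and Systems with total interest score 57.

57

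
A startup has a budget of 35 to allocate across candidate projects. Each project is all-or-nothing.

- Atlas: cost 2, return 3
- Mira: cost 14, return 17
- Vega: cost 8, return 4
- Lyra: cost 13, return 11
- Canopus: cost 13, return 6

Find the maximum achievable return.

Allowing fractional choices, the relaxed optimum would be about 34.0, but projects are indivisible.
Mira + Vega + Lyra: cost 14 + 8 + 13 = 35 ≤ 35, return 17 + 4 + 11 = 32.
Atlas + Mira + Lyra: cost 2 + 14 + 13 = 29 ≤ 35, return 3 + 17 + 11 = 31.
Best is Mira, Vega, and Lyra with total return 32.

32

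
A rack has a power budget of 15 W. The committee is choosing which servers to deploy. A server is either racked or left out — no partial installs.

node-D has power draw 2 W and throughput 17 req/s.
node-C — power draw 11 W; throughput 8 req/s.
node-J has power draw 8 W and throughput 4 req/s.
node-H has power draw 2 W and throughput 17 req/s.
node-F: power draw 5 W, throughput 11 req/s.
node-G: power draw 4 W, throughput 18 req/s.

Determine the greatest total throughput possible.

63

This is an integer program with binary decision variables.
Allowing fractional choices, the relaxed optimum would be about 64.5, but servers are indivisible.
node-D + node-F + node-G: power draw 2 + 5 + 4 = 11 ≤ 15, throughput 17 + 11 + 18 = 46.
node-D + node-H + node-F + node-G: power draw 2 + 2 + 5 + 4 = 13 ≤ 15, throughput 17 + 17 + 11 + 18 = 63.
node-D + node-H + node-G: power draw 2 + 2 + 4 = 8 ≤ 15, throughput 17 + 17 + 18 = 52.
Best is node-D, node-H, node-F, and node-G with total throughput 63.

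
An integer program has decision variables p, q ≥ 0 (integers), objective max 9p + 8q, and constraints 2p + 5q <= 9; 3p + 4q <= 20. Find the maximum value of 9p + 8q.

Relaxing integrality, the LP optimum is 40.50 at (p,q) = (4.5, 0), which is not an integer point.
(p,q)=(4,0): 2·4+5·0=8≤9, 3·4+4·0=12≤20, objective 36.
(p,q)=(3,0): 2·3+5·0=6≤9, 3·3+4·0=9≤20, objective 27.
No feasible integer point exceeds 36.

36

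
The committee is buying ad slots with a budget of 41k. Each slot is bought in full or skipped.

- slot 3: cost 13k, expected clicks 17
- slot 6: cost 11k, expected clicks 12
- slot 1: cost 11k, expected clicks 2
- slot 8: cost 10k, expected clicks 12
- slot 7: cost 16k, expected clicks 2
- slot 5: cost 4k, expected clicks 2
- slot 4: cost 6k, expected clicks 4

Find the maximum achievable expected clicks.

45

This is an integer program with binary decision variables.
Allowing fractional choices, the relaxed optimum would be about 45.5, but ad slots are indivisible.
slot 3 + slot 6 + slot 8: cost 13 + 11 + 10 = 34 ≤ 41, expected clicks 17 + 12 + 12 = 41.
slot 3 + slot 6 + slot 8 + slot 5: cost 13 + 11 + 10 + 4 = 38 ≤ 41, expected clicks 17 + 12 + 12 + 2 = 43.
slot 3 + slot 6 + slot 8 + slot 4: cost 13 + 11 + 10 + 6 = 40 ≤ 41, expected clicks 17 + 12 + 12 + 4 = 45.
Best is slot 3, slot 6, slot 8, and slot 4 with total expected clicks 45.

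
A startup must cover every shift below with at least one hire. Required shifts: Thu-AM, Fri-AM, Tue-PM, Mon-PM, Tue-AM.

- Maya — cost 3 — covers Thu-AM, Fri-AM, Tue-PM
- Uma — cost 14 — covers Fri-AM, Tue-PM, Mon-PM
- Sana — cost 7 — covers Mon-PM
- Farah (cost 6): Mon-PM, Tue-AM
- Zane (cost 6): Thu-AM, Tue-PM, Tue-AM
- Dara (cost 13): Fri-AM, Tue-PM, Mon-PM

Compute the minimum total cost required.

Choose Maya and Farah: together they cover Thu-AM, Fri-AM, Tue-PM, Mon-PM, Tue-AM — every shift.
Total cost: 3 + 6 = 9.

9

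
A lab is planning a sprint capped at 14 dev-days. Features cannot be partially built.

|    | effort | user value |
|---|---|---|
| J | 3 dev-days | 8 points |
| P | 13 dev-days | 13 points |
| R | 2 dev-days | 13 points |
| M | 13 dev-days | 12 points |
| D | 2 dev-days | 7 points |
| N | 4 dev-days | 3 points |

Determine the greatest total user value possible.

31

Take J, R, D, and N: effort 3 + 2 + 2 + 4 = 11 ≤ 14, user value 8 + 13 + 7 + 3 = 31.
No other feasible combination does better.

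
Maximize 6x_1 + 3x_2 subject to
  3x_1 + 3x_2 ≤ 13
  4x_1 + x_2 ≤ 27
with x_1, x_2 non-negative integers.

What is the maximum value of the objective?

24

(x_1,x_2)=(4,0) is feasible, giving 24.
(x_1,x_2)=(3,1) is feasible, giving 21.
(x_1,x_2)=(3,0) is feasible, giving 18.
Maximum is 24 at (x_1,x_2)=(4,0).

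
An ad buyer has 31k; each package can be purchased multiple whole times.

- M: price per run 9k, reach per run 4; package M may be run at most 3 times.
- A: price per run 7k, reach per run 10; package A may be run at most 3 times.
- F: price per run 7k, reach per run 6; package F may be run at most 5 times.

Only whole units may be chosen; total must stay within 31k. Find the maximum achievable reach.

A has the best ratio (10/7); taking only A gives at most 3×10 = 30 (stopped by the supply cap of 3).
Mixing does better — 3×A and 1×F: price 28 ≤ 31, reach 3·10 + 1·6 = 36.

36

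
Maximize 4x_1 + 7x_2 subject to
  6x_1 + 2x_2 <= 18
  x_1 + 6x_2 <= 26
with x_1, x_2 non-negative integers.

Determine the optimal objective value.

32

(x_1,x_2)=(1,4): 6·1+2·4=14≤18, 1·1+6·4=25≤26, objective 32.
(x_1,x_2)=(2,3): 6·2+2·3=18≤18, 1·2+6·3=20≤26, objective 29.
(x_1,x_2)=(0,4): 6·0+2·4=8≤18, 1·0+6·4=24≤26, objective 28.
(x_1,x_2)=(1,3): 6·1+2·3=12≤18, 1·1+6·3=19≤26, objective 25.
No feasible integer point exceeds 32.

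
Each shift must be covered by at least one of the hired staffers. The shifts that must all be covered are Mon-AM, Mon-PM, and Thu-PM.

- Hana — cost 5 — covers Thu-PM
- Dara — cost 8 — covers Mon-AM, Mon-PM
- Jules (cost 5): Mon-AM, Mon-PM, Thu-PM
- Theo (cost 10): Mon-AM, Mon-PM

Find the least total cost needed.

5

This is a weighted set-cover instance.
Jules alone covers Mon-AM, Mon-PM, Thu-PM — every shift.
Total cost: 5.
No cover costs less than 5.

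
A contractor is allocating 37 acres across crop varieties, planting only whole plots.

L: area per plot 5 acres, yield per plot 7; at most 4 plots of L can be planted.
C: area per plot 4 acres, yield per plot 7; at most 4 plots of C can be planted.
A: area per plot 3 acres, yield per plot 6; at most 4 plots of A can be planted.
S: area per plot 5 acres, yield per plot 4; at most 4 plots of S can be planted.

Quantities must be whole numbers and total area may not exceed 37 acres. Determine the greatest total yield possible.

61

Take 3×L, 4×C, and 2×A: area 37 ≤ 37, yield 3·7 + 4·7 + 2·6 = 61.
No other integer combination yields more.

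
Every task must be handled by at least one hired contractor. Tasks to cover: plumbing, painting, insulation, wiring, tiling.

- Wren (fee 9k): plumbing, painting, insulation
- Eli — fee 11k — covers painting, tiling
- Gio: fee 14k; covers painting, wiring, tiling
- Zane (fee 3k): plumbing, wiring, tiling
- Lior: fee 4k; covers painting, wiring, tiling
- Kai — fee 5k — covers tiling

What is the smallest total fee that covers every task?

The greedy cost-per-new-task heuristic would pick Zane, Lior, and Wren for 16, but a cheaper cover exists.
Choose Wren and Zane: together they cover plumbing, painting, insulation, wiring, tiling — every task.
Total fee: 9 + 3 = 12.
No cover costs less than 12.

12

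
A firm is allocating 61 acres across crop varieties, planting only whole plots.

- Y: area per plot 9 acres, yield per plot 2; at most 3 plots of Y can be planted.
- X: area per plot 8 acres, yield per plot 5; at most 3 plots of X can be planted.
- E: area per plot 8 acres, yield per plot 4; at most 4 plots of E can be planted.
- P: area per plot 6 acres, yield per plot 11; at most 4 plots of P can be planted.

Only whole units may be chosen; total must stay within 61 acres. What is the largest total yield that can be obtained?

P has the best ratio (11/6); taking only P gives at most 4×11 = 44 (stopped by the supply cap of 4).
Mixing does better — 3×X, 1×E, and 4×P: area 56 ≤ 61, yield 3·5 + 1·4 + 4·11 = 63.

63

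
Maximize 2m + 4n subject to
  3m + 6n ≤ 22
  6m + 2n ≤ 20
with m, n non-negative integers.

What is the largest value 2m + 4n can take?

14

The continuous relaxation peaks at (0, 3.67) with value 14.67; rounding to a feasible lattice point costs some objective.
(m,n)=(1,3): 3·1+6·3=21≤22, 6·1+2·3=12≤20, objective 14.
(m,n)=(0,3): 3·0+6·3=18≤22, 6·0+2·3=6≤20, objective 12.
(m,n)=(2,2): 3·2+6·2=18≤22, 6·2+2·2=16≤20, objective 12.
(m,n)=(1,2): 3·1+6·2=15≤22, 6·1+2·2=10≤20, objective 10.
The best lattice point is (1,3), giving 14.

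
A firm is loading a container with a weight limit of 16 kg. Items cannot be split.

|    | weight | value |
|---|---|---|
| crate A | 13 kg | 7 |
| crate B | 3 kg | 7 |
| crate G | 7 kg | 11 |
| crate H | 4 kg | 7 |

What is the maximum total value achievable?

25

Take crate B, crate G, and crate H: weight 3 + 7 + 4 = 14 ≤ 16, value 7 + 11 + 7 = 25.
No other feasible combination does better.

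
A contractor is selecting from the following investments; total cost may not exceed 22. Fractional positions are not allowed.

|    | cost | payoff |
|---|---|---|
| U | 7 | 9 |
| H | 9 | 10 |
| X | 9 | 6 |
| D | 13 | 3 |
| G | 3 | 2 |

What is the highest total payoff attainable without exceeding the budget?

21

Allowing fractional choices, the relaxed optimum would be about 23.0, but investments are indivisible.
U + H + G: cost 7 + 9 + 3 = 19 ≤ 22, payoff 9 + 10 + 2 = 21.
H + X + G: cost 9 + 9 + 3 = 21 ≤ 22, payoff 10 + 6 + 2 = 18.
U + H: cost 7 + 9 = 16 ≤ 22, payoff 9 + 10 = 19.
Best is U, H, and G with total payoff 21.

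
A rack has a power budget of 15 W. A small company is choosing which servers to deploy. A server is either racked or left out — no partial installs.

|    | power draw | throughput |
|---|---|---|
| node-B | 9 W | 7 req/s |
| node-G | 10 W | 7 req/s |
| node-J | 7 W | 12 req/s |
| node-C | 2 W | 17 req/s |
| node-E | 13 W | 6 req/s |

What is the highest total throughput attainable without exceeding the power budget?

This is a 0-1 knapsack instance.
node-B + node-C: power draw 9 + 2 = 11 ≤ 15, throughput 7 + 17 = 24.
node-J + node-C: power draw 7 + 2 = 9 ≤ 15, throughput 12 + 17 = 29.
node-G + node-C: power draw 10 + 2 = 12 ≤ 15, throughput 7 + 17 = 24.
Best is node-J and node-C with total throughput 29.

29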